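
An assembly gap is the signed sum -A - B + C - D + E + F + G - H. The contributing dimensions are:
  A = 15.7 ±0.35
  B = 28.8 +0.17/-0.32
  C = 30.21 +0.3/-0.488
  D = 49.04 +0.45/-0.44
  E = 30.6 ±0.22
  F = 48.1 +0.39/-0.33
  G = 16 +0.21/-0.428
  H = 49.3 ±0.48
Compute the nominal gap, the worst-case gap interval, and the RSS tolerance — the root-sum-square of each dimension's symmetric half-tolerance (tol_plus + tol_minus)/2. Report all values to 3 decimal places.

nominal=-17.930 wc=[-20.846,-15.220] rss=1.023

Stack each dimension's contribution:
  -A: nom -15.700 → Σnom=-15.700; wc +0.350/-0.350 → slack +0.350/-0.350; half-tol=0.350, Σhalf²=0.122500
  -B: nom -28.800 → Σnom=-44.500; wc +0.320/-0.170 → slack +0.670/-0.520; half-tol=0.245, Σhalf²=0.182525
  +C: nom +30.210 → Σnom=-14.290; wc +0.300/-0.488 → slack +0.970/-1.008; half-tol=0.394, Σhalf²=0.337761
  -D: nom -49.040 → Σnom=-63.330; wc +0.440/-0.450 → slack +1.410/-1.458; half-tol=0.445, Σhalf²=0.535786
  +E: nom +30.600 → Σnom=-32.730; wc +0.220/-0.220 → slack +1.630/-1.678; half-tol=0.220, Σhalf²=0.584186
  +F: nom +48.100 → Σnom=15.370; wc +0.390/-0.330 → slack +2.020/-2.008; half-tol=0.360, Σhalf²=0.713786
  +G: nom +16.000 → Σnom=31.370; wc +0.210/-0.428 → slack +2.230/-2.436; half-tol=0.319, Σhalf²=0.815547
  -H: nom -49.300 → Σnom=-17.930; wc +0.480/-0.480 → slack +2.710/-2.916; half-tol=0.480, Σhalf²=1.045947
Nominal = -17.930. Worst-case = [-17.930 - 2.916, -17.930 + 2.710] = [-20.846, -15.220]. RSS = √1.045947 = 1.023.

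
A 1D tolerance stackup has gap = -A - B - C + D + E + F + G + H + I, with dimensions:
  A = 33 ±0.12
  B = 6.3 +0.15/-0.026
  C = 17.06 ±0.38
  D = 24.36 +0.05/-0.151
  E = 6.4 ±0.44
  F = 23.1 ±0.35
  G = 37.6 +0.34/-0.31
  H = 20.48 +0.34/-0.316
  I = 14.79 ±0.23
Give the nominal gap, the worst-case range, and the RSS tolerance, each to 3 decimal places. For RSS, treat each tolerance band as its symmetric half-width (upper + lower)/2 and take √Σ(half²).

Stack each dimension's contribution:
  -A: nom -33.000 → Σnom=-33.000; wc +0.120/-0.120 → slack +0.120/-0.120; half-tol=0.120, Σhalf²=0.014400
  -B: nom -6.300 → Σnom=-39.300; wc +0.026/-0.150 → slack +0.146/-0.270; half-tol=0.088, Σhalf²=0.022144
  -C: nom -17.060 → Σnom=-56.360; wc +0.380/-0.380 → slack +0.526/-0.650; half-tol=0.380, Σhalf²=0.166544
  +D: nom +24.360 → Σnom=-32.000; wc +0.050/-0.151 → slack +0.576/-0.801; half-tol=0.101, Σhalf²=0.176644
  +E: nom +6.400 → Σnom=-25.600; wc +0.440/-0.440 → slack +1.016/-1.241; half-tol=0.440, Σhalf²=0.370244
  +F: nom +23.100 → Σnom=-2.500; wc +0.350/-0.350 → slack +1.366/-1.591; half-tol=0.350, Σhalf²=0.492744
  +G: nom +37.600 → Σnom=35.100; wc +0.340/-0.310 → slack +1.706/-1.901; half-tol=0.325, Σhalf²=0.598369
  +H: nom +20.480 → Σnom=55.580; wc +0.340/-0.316 → slack +2.046/-2.217; half-tol=0.328, Σhalf²=0.705953
  +I: nom +14.790 → Σnom=70.370; wc +0.230/-0.230 → slack +2.276/-2.447; half-tol=0.230, Σhalf²=0.758853
Nominal = 70.370. Worst-case = [70.370 - 2.447, 70.370 + 2.276] = [67.923, 72.646]. RSS = √0.758853 = 0.871.

nominal=70.370 wc=[67.923,72.646] rss=0.871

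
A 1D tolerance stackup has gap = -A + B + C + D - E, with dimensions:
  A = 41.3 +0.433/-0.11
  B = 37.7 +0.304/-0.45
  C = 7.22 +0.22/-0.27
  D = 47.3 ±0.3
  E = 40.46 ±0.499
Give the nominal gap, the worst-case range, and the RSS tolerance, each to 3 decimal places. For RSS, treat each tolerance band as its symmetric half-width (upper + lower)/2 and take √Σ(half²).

nominal=10.460 wc=[8.508,11.893] rss=0.784

Stack each dimension's contribution:
  -A: nom -41.300 → Σnom=-41.300; wc +0.110/-0.433 → slack +0.110/-0.433; half-tol=0.272, Σhalf²=0.073712
  +B: nom +37.700 → Σnom=-3.600; wc +0.304/-0.450 → slack +0.414/-0.883; half-tol=0.377, Σhalf²=0.215841
  +C: nom +7.220 → Σnom=3.620; wc +0.220/-0.270 → slack +0.634/-1.153; half-tol=0.245, Σhalf²=0.275866
  +D: nom +47.300 → Σnom=50.920; wc +0.300/-0.300 → slack +0.934/-1.453; half-tol=0.300, Σhalf²=0.365866
  -E: nom -40.460 → Σnom=10.460; wc +0.499/-0.499 → slack +1.433/-1.952; half-tol=0.499, Σhalf²=0.614867
Nominal = 10.460. Worst-case = [10.460 - 1.952, 10.460 + 1.433] = [8.508, 11.893]. RSS = √0.614867 = 0.784.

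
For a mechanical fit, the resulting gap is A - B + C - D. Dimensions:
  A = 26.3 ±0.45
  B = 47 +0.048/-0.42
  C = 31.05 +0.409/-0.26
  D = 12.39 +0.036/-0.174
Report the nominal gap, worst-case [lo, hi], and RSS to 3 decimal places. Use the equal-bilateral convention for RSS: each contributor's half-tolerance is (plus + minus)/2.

Stack each dimension's contribution:
  +A: nom +26.300 → Σnom=26.300; wc +0.450/-0.450 → slack +0.450/-0.450; half-tol=0.450, Σhalf²=0.202500
  -B: nom -47.000 → Σnom=-20.700; wc +0.420/-0.048 → slack +0.870/-0.498; half-tol=0.234, Σhalf²=0.257256
  +C: nom +31.050 → Σnom=10.350; wc +0.409/-0.260 → slack +1.279/-0.758; half-tol=0.335, Σhalf²=0.369146
  -D: nom -12.390 → Σnom=-2.040; wc +0.174/-0.036 → slack +1.453/-0.794; half-tol=0.105, Σhalf²=0.380171
Nominal = -2.040. Worst-case = [-2.040 - 0.794, -2.040 + 1.453] = [-2.834, -0.587]. RSS = √0.380171 = 0.617.

nominal=-2.040 wc=[-2.834,-0.587] rss=0.617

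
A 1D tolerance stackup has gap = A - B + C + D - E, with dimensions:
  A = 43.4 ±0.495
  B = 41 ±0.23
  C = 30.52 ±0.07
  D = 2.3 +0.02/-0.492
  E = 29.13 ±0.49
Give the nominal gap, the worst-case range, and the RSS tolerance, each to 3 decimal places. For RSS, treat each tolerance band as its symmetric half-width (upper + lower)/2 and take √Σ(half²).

Stack each dimension's contribution:
  +A: nom +43.400 → Σnom=43.400; wc +0.495/-0.495 → slack +0.495/-0.495; half-tol=0.495, Σhalf²=0.245025
  -B: nom -41.000 → Σnom=2.400; wc +0.230/-0.230 → slack +0.725/-0.725; half-tol=0.230, Σhalf²=0.297925
  +C: nom +30.520 → Σnom=32.920; wc +0.070/-0.070 → slack +0.795/-0.795; half-tol=0.070, Σhalf²=0.302825
  +D: nom +2.300 → Σnom=35.220; wc +0.020/-0.492 → slack +0.815/-1.287; half-tol=0.256, Σhalf²=0.368361
  -E: nom -29.130 → Σnom=6.090; wc +0.490/-0.490 → slack +1.305/-1.777; half-tol=0.490, Σhalf²=0.608461
Nominal = 6.090. Worst-case = [6.090 - 1.777, 6.090 + 1.305] = [4.313, 7.395]. RSS = √0.608461 = 0.780.

nominal=6.090 wc=[4.313,7.395] rss=0.780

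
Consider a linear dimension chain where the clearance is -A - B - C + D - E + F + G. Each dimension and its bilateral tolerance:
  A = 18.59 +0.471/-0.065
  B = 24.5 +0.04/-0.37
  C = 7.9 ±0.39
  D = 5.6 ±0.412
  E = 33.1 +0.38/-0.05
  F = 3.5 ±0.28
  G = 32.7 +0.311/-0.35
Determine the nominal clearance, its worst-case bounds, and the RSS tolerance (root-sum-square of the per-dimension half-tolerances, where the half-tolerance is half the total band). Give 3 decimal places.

Stack each dimension's contribution:
  -A: nom -18.590 → Σnom=-18.590; wc +0.065/-0.471 → slack +0.065/-0.471; half-tol=0.268, Σhalf²=0.071824
  -B: nom -24.500 → Σnom=-43.090; wc +0.370/-0.040 → slack +0.435/-0.511; half-tol=0.205, Σhalf²=0.113849
  -C: nom -7.900 → Σnom=-50.990; wc +0.390/-0.390 → slack +0.825/-0.901; half-tol=0.390, Σhalf²=0.265949
  +D: nom +5.600 → Σnom=-45.390; wc +0.412/-0.412 → slack +1.237/-1.313; half-tol=0.412, Σhalf²=0.435693
  -E: nom -33.100 → Σnom=-78.490; wc +0.050/-0.380 → slack +1.287/-1.693; half-tol=0.215, Σhalf²=0.481918
  +F: nom +3.500 → Σnom=-74.990; wc +0.280/-0.280 → slack +1.567/-1.973; half-tol=0.280, Σhalf²=0.560318
  +G: nom +32.700 → Σnom=-42.290; wc +0.311/-0.350 → slack +1.878/-2.323; half-tol=0.331, Σhalf²=0.669548
Nominal = -42.290. Worst-case = [-42.290 - 2.323, -42.290 + 1.878] = [-44.613, -40.412]. RSS = √0.669548 = 0.818.

nominal=-42.290 wc=[-44.613,-40.412] rss=0.818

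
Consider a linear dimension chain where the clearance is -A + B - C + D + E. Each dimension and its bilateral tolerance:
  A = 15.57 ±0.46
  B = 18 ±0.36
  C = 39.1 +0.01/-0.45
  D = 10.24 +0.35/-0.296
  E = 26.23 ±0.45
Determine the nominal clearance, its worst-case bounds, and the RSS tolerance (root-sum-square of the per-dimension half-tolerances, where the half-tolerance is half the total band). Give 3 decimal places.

Stack each dimension's contribution:
  -A: nom -15.570 → Σnom=-15.570; wc +0.460/-0.460 → slack +0.460/-0.460; half-tol=0.460, Σhalf²=0.211600
  +B: nom +18.000 → Σnom=2.430; wc +0.360/-0.360 → slack +0.820/-0.820; half-tol=0.360, Σhalf²=0.341200
  -C: nom -39.100 → Σnom=-36.670; wc +0.450/-0.010 → slack +1.270/-0.830; half-tol=0.230, Σhalf²=0.394100
  +D: nom +10.240 → Σnom=-26.430; wc +0.350/-0.296 → slack +1.620/-1.126; half-tol=0.323, Σhalf²=0.498429
  +E: nom +26.230 → Σnom=-0.200; wc +0.450/-0.450 → slack +2.070/-1.576; half-tol=0.450, Σhalf²=0.700929
Nominal = -0.200. Worst-case = [-0.200 - 1.576, -0.200 + 2.070] = [-1.776, 1.870]. RSS = √0.700929 = 0.837.

nominal=-0.200 wc=[-1.776,1.870] rss=0.837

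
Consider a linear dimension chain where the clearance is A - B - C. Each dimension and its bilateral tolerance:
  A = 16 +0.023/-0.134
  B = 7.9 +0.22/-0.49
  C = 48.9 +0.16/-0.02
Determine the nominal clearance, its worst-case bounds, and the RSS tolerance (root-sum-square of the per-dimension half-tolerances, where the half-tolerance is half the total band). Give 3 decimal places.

nominal=-40.800 wc=[-41.314,-40.267] rss=0.375

Stack each dimension's contribution:
  +A: nom +16.000 → Σnom=16.000; wc +0.023/-0.134 → slack +0.023/-0.134; half-tol=0.079, Σhalf²=0.006162
  -B: nom -7.900 → Σnom=8.100; wc +0.490/-0.220 → slack +0.513/-0.354; half-tol=0.355, Σhalf²=0.132187
  -C: nom -48.900 → Σnom=-40.800; wc +0.020/-0.160 → slack +0.533/-0.514; half-tol=0.090, Σhalf²=0.140287
Nominal = -40.800. Worst-case = [-40.800 - 0.514, -40.800 + 0.533] = [-41.314, -40.267]. RSS = √0.140287 = 0.375.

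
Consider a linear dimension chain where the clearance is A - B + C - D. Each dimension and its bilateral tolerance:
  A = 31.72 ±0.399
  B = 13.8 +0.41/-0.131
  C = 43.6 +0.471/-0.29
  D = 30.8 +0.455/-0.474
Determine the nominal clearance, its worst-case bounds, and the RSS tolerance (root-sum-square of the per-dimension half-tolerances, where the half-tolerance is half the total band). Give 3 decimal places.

nominal=30.720 wc=[29.166,32.195] rss=0.770

Stack each dimension's contribution:
  +A: nom +31.720 → Σnom=31.720; wc +0.399/-0.399 → slack +0.399/-0.399; half-tol=0.399, Σhalf²=0.159201
  -B: nom -13.800 → Σnom=17.920; wc +0.131/-0.410 → slack +0.530/-0.809; half-tol=0.270, Σhalf²=0.232371
  +C: nom +43.600 → Σnom=61.520; wc +0.471/-0.290 → slack +1.001/-1.099; half-tol=0.380, Σhalf²=0.377151
  -D: nom -30.800 → Σnom=30.720; wc +0.474/-0.455 → slack +1.475/-1.554; half-tol=0.465, Σhalf²=0.592912
Nominal = 30.720. Worst-case = [30.720 - 1.554, 30.720 + 1.475] = [29.166, 32.195]. RSS = √0.592912 = 0.770.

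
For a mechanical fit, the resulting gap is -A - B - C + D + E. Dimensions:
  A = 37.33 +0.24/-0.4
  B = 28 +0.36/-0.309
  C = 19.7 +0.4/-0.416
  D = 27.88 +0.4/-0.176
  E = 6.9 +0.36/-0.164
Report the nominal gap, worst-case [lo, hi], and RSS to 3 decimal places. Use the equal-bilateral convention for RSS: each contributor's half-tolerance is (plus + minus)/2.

nominal=-50.250 wc=[-51.590,-48.365] rss=0.730

Stack each dimension's contribution:
  -A: nom -37.330 → Σnom=-37.330; wc +0.400/-0.240 → slack +0.400/-0.240; half-tol=0.320, Σhalf²=0.102400
  -B: nom -28.000 → Σnom=-65.330; wc +0.309/-0.360 → slack +0.709/-0.600; half-tol=0.335, Σhalf²=0.214290
  -C: nom -19.700 → Σnom=-85.030; wc +0.416/-0.400 → slack +1.125/-1.000; half-tol=0.408, Σhalf²=0.380754
  +D: nom +27.880 → Σnom=-57.150; wc +0.400/-0.176 → slack +1.525/-1.176; half-tol=0.288, Σhalf²=0.463698
  +E: nom +6.900 → Σnom=-50.250; wc +0.360/-0.164 → slack +1.885/-1.340; half-tol=0.262, Σhalf²=0.532342
Nominal = -50.250. Worst-case = [-50.250 - 1.340, -50.250 + 1.885] = [-51.590, -48.365]. RSS = √0.532342 = 0.730.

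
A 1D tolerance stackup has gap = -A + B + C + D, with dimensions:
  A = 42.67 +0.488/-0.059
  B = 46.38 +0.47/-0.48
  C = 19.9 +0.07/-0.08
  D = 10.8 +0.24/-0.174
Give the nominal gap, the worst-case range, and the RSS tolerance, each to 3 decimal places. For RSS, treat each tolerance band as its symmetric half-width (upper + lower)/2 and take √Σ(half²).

nominal=34.410 wc=[33.188,35.249] rss=0.591

Stack each dimension's contribution:
  -A: nom -42.670 → Σnom=-42.670; wc +0.059/-0.488 → slack +0.059/-0.488; half-tol=0.273, Σhalf²=0.074802
  +B: nom +46.380 → Σnom=3.710; wc +0.470/-0.480 → slack +0.529/-0.968; half-tol=0.475, Σhalf²=0.300427
  +C: nom +19.900 → Σnom=23.610; wc +0.070/-0.080 → slack +0.599/-1.048; half-tol=0.075, Σhalf²=0.306052
  +D: nom +10.800 → Σnom=34.410; wc +0.240/-0.174 → slack +0.839/-1.222; half-tol=0.207, Σhalf²=0.348901
Nominal = 34.410. Worst-case = [34.410 - 1.222, 34.410 + 0.839] = [33.188, 35.249]. RSS = √0.348901 = 0.591.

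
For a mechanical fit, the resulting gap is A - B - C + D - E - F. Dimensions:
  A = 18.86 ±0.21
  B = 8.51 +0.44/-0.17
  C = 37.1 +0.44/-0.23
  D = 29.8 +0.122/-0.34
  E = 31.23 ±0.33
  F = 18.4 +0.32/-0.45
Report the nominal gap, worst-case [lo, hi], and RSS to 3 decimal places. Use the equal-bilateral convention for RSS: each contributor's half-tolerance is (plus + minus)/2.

Stack each dimension's contribution:
  +A: nom +18.860 → Σnom=18.860; wc +0.210/-0.210 → slack +0.210/-0.210; half-tol=0.210, Σhalf²=0.044100
  -B: nom -8.510 → Σnom=10.350; wc +0.170/-0.440 → slack +0.380/-0.650; half-tol=0.305, Σhalf²=0.137125
  -C: nom -37.100 → Σnom=-26.750; wc +0.230/-0.440 → slack +0.610/-1.090; half-tol=0.335, Σhalf²=0.249350
  +D: nom +29.800 → Σnom=3.050; wc +0.122/-0.340 → slack +0.732/-1.430; half-tol=0.231, Σhalf²=0.302711
  -E: nom -31.230 → Σnom=-28.180; wc +0.330/-0.330 → slack +1.062/-1.760; half-tol=0.330, Σhalf²=0.411611
  -F: nom -18.400 → Σnom=-46.580; wc +0.450/-0.320 → slack +1.512/-2.080; half-tol=0.385, Σhalf²=0.559836
Nominal = -46.580. Worst-case = [-46.580 - 2.080, -46.580 + 1.512] = [-48.660, -45.068]. RSS = √0.559836 = 0.748.

nominal=-46.580 wc=[-48.660,-45.068] rss=0.748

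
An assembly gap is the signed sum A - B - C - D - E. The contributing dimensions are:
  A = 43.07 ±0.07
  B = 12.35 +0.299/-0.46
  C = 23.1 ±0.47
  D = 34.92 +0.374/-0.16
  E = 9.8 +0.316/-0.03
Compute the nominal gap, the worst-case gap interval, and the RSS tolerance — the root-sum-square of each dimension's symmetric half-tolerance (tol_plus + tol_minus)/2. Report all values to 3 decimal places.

nominal=-37.100 wc=[-38.629,-35.910] rss=0.686

Stack each dimension's contribution:
  +A: nom +43.070 → Σnom=43.070; wc +0.070/-0.070 → slack +0.070/-0.070; half-tol=0.070, Σhalf²=0.004900
  -B: nom -12.350 → Σnom=30.720; wc +0.460/-0.299 → slack +0.530/-0.369; half-tol=0.380, Σhalf²=0.148920
  -C: nom -23.100 → Σnom=7.620; wc +0.470/-0.470 → slack +1.000/-0.839; half-tol=0.470, Σhalf²=0.369820
  -D: nom -34.920 → Σnom=-27.300; wc +0.160/-0.374 → slack +1.160/-1.213; half-tol=0.267, Σhalf²=0.441109
  -E: nom -9.800 → Σnom=-37.100; wc +0.030/-0.316 → slack +1.190/-1.529; half-tol=0.173, Σhalf²=0.471038
Nominal = -37.100. Worst-case = [-37.100 - 1.529, -37.100 + 1.190] = [-38.629, -35.910]. RSS = √0.471038 = 0.686.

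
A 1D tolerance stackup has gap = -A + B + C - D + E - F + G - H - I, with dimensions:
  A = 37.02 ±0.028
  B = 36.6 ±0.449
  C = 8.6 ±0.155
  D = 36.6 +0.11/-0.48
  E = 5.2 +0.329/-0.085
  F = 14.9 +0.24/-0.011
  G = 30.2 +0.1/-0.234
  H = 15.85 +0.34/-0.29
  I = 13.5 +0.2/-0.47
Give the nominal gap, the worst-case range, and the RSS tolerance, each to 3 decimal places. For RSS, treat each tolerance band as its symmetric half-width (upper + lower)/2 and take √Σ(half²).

Stack each dimension's contribution:
  -A: nom -37.020 → Σnom=-37.020; wc +0.028/-0.028 → slack +0.028/-0.028; half-tol=0.028, Σhalf²=0.000784
  +B: nom +36.600 → Σnom=-0.420; wc +0.449/-0.449 → slack +0.477/-0.477; half-tol=0.449, Σhalf²=0.202385
  +C: nom +8.600 → Σnom=8.180; wc +0.155/-0.155 → slack +0.632/-0.632; half-tol=0.155, Σhalf²=0.226410
  -D: nom -36.600 → Σnom=-28.420; wc +0.480/-0.110 → slack +1.112/-0.742; half-tol=0.295, Σhalf²=0.313435
  +E: nom +5.200 → Σnom=-23.220; wc +0.329/-0.085 → slack +1.441/-0.827; half-tol=0.207, Σhalf²=0.356284
  -F: nom -14.900 → Σnom=-38.120; wc +0.011/-0.240 → slack +1.452/-1.067; half-tol=0.126, Σhalf²=0.372034
  +G: nom +30.200 → Σnom=-7.920; wc +0.100/-0.234 → slack +1.552/-1.301; half-tol=0.167, Σhalf²=0.399923
  -H: nom -15.850 → Σnom=-23.770; wc +0.290/-0.340 → slack +1.842/-1.641; half-tol=0.315, Σhalf²=0.499148
  -I: nom -13.500 → Σnom=-37.270; wc +0.470/-0.200 → slack +2.312/-1.841; half-tol=0.335, Σhalf²=0.611373
Nominal = -37.270. Worst-case = [-37.270 - 1.841, -37.270 + 2.312] = [-39.111, -34.958]. RSS = √0.611373 = 0.782.

nominal=-37.270 wc=[-39.111,-34.958] rss=0.782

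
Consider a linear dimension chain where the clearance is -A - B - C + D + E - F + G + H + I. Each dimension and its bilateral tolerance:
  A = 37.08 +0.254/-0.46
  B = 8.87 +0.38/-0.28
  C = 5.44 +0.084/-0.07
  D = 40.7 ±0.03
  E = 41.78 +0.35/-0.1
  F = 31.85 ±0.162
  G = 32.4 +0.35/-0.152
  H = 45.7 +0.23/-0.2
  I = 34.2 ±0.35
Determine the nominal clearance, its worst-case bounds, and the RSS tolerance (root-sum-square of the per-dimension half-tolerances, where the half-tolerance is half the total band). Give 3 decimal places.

nominal=111.540 wc=[109.828,113.822] rss=0.743

Stack each dimension's contribution:
  -A: nom -37.080 → Σnom=-37.080; wc +0.460/-0.254 → slack +0.460/-0.254; half-tol=0.357, Σhalf²=0.127449
  -B: nom -8.870 → Σnom=-45.950; wc +0.280/-0.380 → slack +0.740/-0.634; half-tol=0.330, Σhalf²=0.236349
  -C: nom -5.440 → Σnom=-51.390; wc +0.070/-0.084 → slack +0.810/-0.718; half-tol=0.077, Σhalf²=0.242278
  +D: nom +40.700 → Σnom=-10.690; wc +0.030/-0.030 → slack +0.840/-0.748; half-tol=0.030, Σhalf²=0.243178
  +E: nom +41.780 → Σnom=31.090; wc +0.350/-0.100 → slack +1.190/-0.848; half-tol=0.225, Σhalf²=0.293803
  -F: nom -31.850 → Σnom=-0.760; wc +0.162/-0.162 → slack +1.352/-1.010; half-tol=0.162, Σhalf²=0.320047
  +G: nom +32.400 → Σnom=31.640; wc +0.350/-0.152 → slack +1.702/-1.162; half-tol=0.251, Σhalf²=0.383048
  +H: nom +45.700 → Σnom=77.340; wc +0.230/-0.200 → slack +1.932/-1.362; half-tol=0.215, Σhalf²=0.429273
  +I: nom +34.200 → Σnom=111.540; wc +0.350/-0.350 → slack +2.282/-1.712; half-tol=0.350, Σhalf²=0.551773
Nominal = 111.540. Worst-case = [111.540 - 1.712, 111.540 + 2.282] = [109.828, 113.822]. RSS = √0.551773 = 0.743.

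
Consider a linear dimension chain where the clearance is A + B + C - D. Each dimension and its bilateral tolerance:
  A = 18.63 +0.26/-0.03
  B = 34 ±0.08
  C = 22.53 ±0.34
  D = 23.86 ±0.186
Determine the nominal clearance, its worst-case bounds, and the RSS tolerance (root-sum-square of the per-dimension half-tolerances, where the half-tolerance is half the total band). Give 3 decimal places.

nominal=51.300 wc=[50.664,52.166] rss=0.421

Stack each dimension's contribution:
  +A: nom +18.630 → Σnom=18.630; wc +0.260/-0.030 → slack +0.260/-0.030; half-tol=0.145, Σhalf²=0.021025
  +B: nom +34.000 → Σnom=52.630; wc +0.080/-0.080 → slack +0.340/-0.110; half-tol=0.080, Σhalf²=0.027425
  +C: nom +22.530 → Σnom=75.160; wc +0.340/-0.340 → slack +0.680/-0.450; half-tol=0.340, Σhalf²=0.143025
  -D: nom -23.860 → Σnom=51.300; wc +0.186/-0.186 → slack +0.866/-0.636; half-tol=0.186, Σhalf²=0.177621
Nominal = 51.300. Worst-case = [51.300 - 0.636, 51.300 + 0.866] = [50.664, 52.166]. RSS = √0.177621 = 0.421.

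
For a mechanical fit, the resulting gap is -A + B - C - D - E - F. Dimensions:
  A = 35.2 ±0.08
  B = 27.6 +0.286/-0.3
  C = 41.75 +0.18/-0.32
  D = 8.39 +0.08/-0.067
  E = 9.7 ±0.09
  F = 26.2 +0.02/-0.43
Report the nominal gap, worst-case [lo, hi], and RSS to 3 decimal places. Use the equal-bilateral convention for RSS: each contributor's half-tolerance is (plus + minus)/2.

nominal=-93.640 wc=[-94.390,-92.367] rss=0.468

Stack each dimension's contribution:
  -A: nom -35.200 → Σnom=-35.200; wc +0.080/-0.080 → slack +0.080/-0.080; half-tol=0.080, Σhalf²=0.006400
  +B: nom +27.600 → Σnom=-7.600; wc +0.286/-0.300 → slack +0.366/-0.380; half-tol=0.293, Σhalf²=0.092249
  -C: nom -41.750 → Σnom=-49.350; wc +0.320/-0.180 → slack +0.686/-0.560; half-tol=0.250, Σhalf²=0.154749
  -D: nom -8.390 → Σnom=-57.740; wc +0.067/-0.080 → slack +0.753/-0.640; half-tol=0.074, Σhalf²=0.160151
  -E: nom -9.700 → Σnom=-67.440; wc +0.090/-0.090 → slack +0.843/-0.730; half-tol=0.090, Σhalf²=0.168251
  -F: nom -26.200 → Σnom=-93.640; wc +0.430/-0.020 → slack +1.273/-0.750; half-tol=0.225, Σhalf²=0.218876
Nominal = -93.640. Worst-case = [-93.640 - 0.750, -93.640 + 1.273] = [-94.390, -92.367]. RSS = √0.218876 = 0.468.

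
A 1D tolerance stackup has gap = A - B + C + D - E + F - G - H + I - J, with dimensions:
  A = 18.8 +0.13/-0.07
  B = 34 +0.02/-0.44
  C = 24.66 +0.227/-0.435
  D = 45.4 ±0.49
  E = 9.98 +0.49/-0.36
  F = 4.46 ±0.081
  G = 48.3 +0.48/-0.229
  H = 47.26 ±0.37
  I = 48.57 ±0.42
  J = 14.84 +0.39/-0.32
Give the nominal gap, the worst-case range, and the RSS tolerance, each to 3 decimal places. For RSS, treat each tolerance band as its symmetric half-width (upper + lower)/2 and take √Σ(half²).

nominal=-12.490 wc=[-15.736,-9.423] rss=1.079

Stack each dimension's contribution:
  +A: nom +18.800 → Σnom=18.800; wc +0.130/-0.070 → slack +0.130/-0.070; half-tol=0.100, Σhalf²=0.010000
  -B: nom -34.000 → Σnom=-15.200; wc +0.440/-0.020 → slack +0.570/-0.090; half-tol=0.230, Σhalf²=0.062900
  +C: nom +24.660 → Σnom=9.460; wc +0.227/-0.435 → slack +0.797/-0.525; half-tol=0.331, Σhalf²=0.172461
  +D: nom +45.400 → Σnom=54.860; wc +0.490/-0.490 → slack +1.287/-1.015; half-tol=0.490, Σhalf²=0.412561
  -E: nom -9.980 → Σnom=44.880; wc +0.360/-0.490 → slack +1.647/-1.505; half-tol=0.425, Σhalf²=0.593186
  +F: nom +4.460 → Σnom=49.340; wc +0.081/-0.081 → slack +1.728/-1.586; half-tol=0.081, Σhalf²=0.599747
  -G: nom -48.300 → Σnom=1.040; wc +0.229/-0.480 → slack +1.957/-2.066; half-tol=0.354, Σhalf²=0.725417
  -H: nom -47.260 → Σnom=-46.220; wc +0.370/-0.370 → slack +2.327/-2.436; half-tol=0.370, Σhalf²=0.862317
  +I: nom +48.570 → Σnom=2.350; wc +0.420/-0.420 → slack +2.747/-2.856; half-tol=0.420, Σhalf²=1.038717
  -J: nom -14.840 → Σnom=-12.490; wc +0.320/-0.390 → slack +3.067/-3.246; half-tol=0.355, Σhalf²=1.164742
Nominal = -12.490. Worst-case = [-12.490 - 3.246, -12.490 + 3.067] = [-15.736, -9.423]. RSS = √1.164742 = 1.079.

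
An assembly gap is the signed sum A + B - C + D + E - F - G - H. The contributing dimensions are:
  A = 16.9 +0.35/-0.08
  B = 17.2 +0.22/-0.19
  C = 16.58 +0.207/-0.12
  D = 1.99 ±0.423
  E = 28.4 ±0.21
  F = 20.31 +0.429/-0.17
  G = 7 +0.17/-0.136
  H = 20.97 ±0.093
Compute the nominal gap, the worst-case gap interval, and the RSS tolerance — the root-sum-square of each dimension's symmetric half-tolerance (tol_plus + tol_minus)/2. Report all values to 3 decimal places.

nominal=-0.370 wc=[-2.172,1.352] rss=0.678

Stack each dimension's contribution:
  +A: nom +16.900 → Σnom=16.900; wc +0.350/-0.080 → slack +0.350/-0.080; half-tol=0.215, Σhalf²=0.046225
  +B: nom +17.200 → Σnom=34.100; wc +0.220/-0.190 → slack +0.570/-0.270; half-tol=0.205, Σhalf²=0.088250
  -C: nom -16.580 → Σnom=17.520; wc +0.120/-0.207 → slack +0.690/-0.477; half-tol=0.163, Σhalf²=0.114982
  +D: nom +1.990 → Σnom=19.510; wc +0.423/-0.423 → slack +1.113/-0.900; half-tol=0.423, Σhalf²=0.293911
  +E: nom +28.400 → Σnom=47.910; wc +0.210/-0.210 → slack +1.323/-1.110; half-tol=0.210, Σhalf²=0.338011
  -F: nom -20.310 → Σnom=27.600; wc +0.170/-0.429 → slack +1.493/-1.539; half-tol=0.299, Σhalf²=0.427711
  -G: nom -7.000 → Σnom=20.600; wc +0.136/-0.170 → slack +1.629/-1.709; half-tol=0.153, Σhalf²=0.451120
  -H: nom -20.970 → Σnom=-0.370; wc +0.093/-0.093 → slack +1.722/-1.802; half-tol=0.093, Σhalf²=0.459769
Nominal = -0.370. Worst-case = [-0.370 - 1.802, -0.370 + 1.722] = [-2.172, 1.352]. RSS = √0.459769 = 0.678.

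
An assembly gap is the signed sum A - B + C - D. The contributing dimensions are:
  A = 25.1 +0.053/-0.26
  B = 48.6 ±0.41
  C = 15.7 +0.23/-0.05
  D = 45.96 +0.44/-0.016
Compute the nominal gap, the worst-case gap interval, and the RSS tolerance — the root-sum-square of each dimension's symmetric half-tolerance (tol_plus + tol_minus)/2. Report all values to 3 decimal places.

nominal=-53.760 wc=[-54.920,-53.051] rss=0.514

Stack each dimension's contribution:
  +A: nom +25.100 → Σnom=25.100; wc +0.053/-0.260 → slack +0.053/-0.260; half-tol=0.157, Σhalf²=0.024492
  -B: nom -48.600 → Σnom=-23.500; wc +0.410/-0.410 → slack +0.463/-0.670; half-tol=0.410, Σhalf²=0.192592
  +C: nom +15.700 → Σnom=-7.800; wc +0.230/-0.050 → slack +0.693/-0.720; half-tol=0.140, Σhalf²=0.212192
  -D: nom -45.960 → Σnom=-53.760; wc +0.016/-0.440 → slack +0.709/-1.160; half-tol=0.228, Σhalf²=0.264176
Nominal = -53.760. Worst-case = [-53.760 - 1.160, -53.760 + 0.709] = [-54.920, -53.051]. RSS = √0.264176 = 0.514.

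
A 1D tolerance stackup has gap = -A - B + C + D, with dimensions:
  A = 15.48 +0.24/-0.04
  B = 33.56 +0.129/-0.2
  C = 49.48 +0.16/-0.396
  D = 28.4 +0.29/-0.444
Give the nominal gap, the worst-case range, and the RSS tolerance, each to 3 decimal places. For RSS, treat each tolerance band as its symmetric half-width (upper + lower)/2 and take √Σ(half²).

Stack each dimension's contribution:
  -A: nom -15.480 → Σnom=-15.480; wc +0.040/-0.240 → slack +0.040/-0.240; half-tol=0.140, Σhalf²=0.019600
  -B: nom -33.560 → Σnom=-49.040; wc +0.200/-0.129 → slack +0.240/-0.369; half-tol=0.165, Σhalf²=0.046660
  +C: nom +49.480 → Σnom=0.440; wc +0.160/-0.396 → slack +0.400/-0.765; half-tol=0.278, Σhalf²=0.123944
  +D: nom +28.400 → Σnom=28.840; wc +0.290/-0.444 → slack +0.690/-1.209; half-tol=0.367, Σhalf²=0.258633
Nominal = 28.840. Worst-case = [28.840 - 1.209, 28.840 + 0.690] = [27.631, 29.530]. RSS = √0.258633 = 0.509.

nominal=28.840 wc=[27.631,29.530] rss=0.509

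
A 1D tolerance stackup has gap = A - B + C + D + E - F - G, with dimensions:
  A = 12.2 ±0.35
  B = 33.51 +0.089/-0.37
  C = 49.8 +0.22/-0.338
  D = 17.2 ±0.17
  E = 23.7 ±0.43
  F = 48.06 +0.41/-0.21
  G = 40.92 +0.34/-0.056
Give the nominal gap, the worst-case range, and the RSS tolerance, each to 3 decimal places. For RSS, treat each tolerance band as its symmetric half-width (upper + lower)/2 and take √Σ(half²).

nominal=-19.590 wc=[-21.717,-17.784] rss=0.776

Stack each dimension's contribution:
  +A: nom +12.200 → Σnom=12.200; wc +0.350/-0.350 → slack +0.350/-0.350; half-tol=0.350, Σhalf²=0.122500
  -B: nom -33.510 → Σnom=-21.310; wc +0.370/-0.089 → slack +0.720/-0.439; half-tol=0.229, Σhalf²=0.175170
  +C: nom +49.800 → Σnom=28.490; wc +0.220/-0.338 → slack +0.940/-0.777; half-tol=0.279, Σhalf²=0.253011
  +D: nom +17.200 → Σnom=45.690; wc +0.170/-0.170 → slack +1.110/-0.947; half-tol=0.170, Σhalf²=0.281911
  +E: nom +23.700 → Σnom=69.390; wc +0.430/-0.430 → slack +1.540/-1.377; half-tol=0.430, Σhalf²=0.466811
  -F: nom -48.060 → Σnom=21.330; wc +0.210/-0.410 → slack +1.750/-1.787; half-tol=0.310, Σhalf²=0.562911
  -G: nom -40.920 → Σnom=-19.590; wc +0.056/-0.340 → slack +1.806/-2.127; half-tol=0.198, Σhalf²=0.602115
Nominal = -19.590. Worst-case = [-19.590 - 2.127, -19.590 + 1.806] = [-21.717, -17.784]. RSS = √0.602115 = 0.776.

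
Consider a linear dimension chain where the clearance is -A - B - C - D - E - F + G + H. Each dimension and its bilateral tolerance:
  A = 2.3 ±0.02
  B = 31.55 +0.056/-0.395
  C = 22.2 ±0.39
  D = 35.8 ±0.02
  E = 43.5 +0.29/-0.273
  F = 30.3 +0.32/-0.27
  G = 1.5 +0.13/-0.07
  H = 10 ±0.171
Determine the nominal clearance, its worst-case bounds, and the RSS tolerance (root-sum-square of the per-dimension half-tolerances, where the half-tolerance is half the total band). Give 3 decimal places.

nominal=-154.150 wc=[-155.487,-152.481] rss=0.640

Stack each dimension's contribution:
  -A: nom -2.300 → Σnom=-2.300; wc +0.020/-0.020 → slack +0.020/-0.020; half-tol=0.020, Σhalf²=0.000400
  -B: nom -31.550 → Σnom=-33.850; wc +0.395/-0.056 → slack +0.415/-0.076; half-tol=0.226, Σhalf²=0.051250
  -C: nom -22.200 → Σnom=-56.050; wc +0.390/-0.390 → slack +0.805/-0.466; half-tol=0.390, Σhalf²=0.203350
  -D: nom -35.800 → Σnom=-91.850; wc +0.020/-0.020 → slack +0.825/-0.486; half-tol=0.020, Σhalf²=0.203750
  -E: nom -43.500 → Σnom=-135.350; wc +0.273/-0.290 → slack +1.098/-0.776; half-tol=0.281, Σhalf²=0.282992
  -F: nom -30.300 → Σnom=-165.650; wc +0.270/-0.320 → slack +1.368/-1.096; half-tol=0.295, Σhalf²=0.370017
  +G: nom +1.500 → Σnom=-164.150; wc +0.130/-0.070 → slack +1.498/-1.166; half-tol=0.100, Σhalf²=0.380018
  +H: nom +10.000 → Σnom=-154.150; wc +0.171/-0.171 → slack +1.669/-1.337; half-tol=0.171, Σhalf²=0.409259
Nominal = -154.150. Worst-case = [-154.150 - 1.337, -154.150 + 1.669] = [-155.487, -152.481]. RSS = √0.409259 = 0.640.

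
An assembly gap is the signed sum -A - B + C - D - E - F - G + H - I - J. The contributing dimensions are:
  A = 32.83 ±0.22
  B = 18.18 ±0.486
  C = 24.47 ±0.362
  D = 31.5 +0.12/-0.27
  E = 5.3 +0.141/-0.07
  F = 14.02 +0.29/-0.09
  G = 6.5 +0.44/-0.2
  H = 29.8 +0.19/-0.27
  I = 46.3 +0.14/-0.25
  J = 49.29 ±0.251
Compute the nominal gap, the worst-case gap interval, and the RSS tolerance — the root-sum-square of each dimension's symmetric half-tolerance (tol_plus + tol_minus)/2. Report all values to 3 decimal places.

Stack each dimension's contribution:
  -A: nom -32.830 → Σnom=-32.830; wc +0.220/-0.220 → slack +0.220/-0.220; half-tol=0.220, Σhalf²=0.048400
  -B: nom -18.180 → Σnom=-51.010; wc +0.486/-0.486 → slack +0.706/-0.706; half-tol=0.486, Σhalf²=0.284596
  +C: nom +24.470 → Σnom=-26.540; wc +0.362/-0.362 → slack +1.068/-1.068; half-tol=0.362, Σhalf²=0.415640
  -D: nom -31.500 → Σnom=-58.040; wc +0.270/-0.120 → slack +1.338/-1.188; half-tol=0.195, Σhalf²=0.453665
  -E: nom -5.300 → Σnom=-63.340; wc +0.070/-0.141 → slack +1.408/-1.329; half-tol=0.105, Σhalf²=0.464795
  -F: nom -14.020 → Σnom=-77.360; wc +0.090/-0.290 → slack +1.498/-1.619; half-tol=0.190, Σhalf²=0.500895
  -G: nom -6.500 → Σnom=-83.860; wc +0.200/-0.440 → slack +1.698/-2.059; half-tol=0.320, Σhalf²=0.603295
  +H: nom +29.800 → Σnom=-54.060; wc +0.190/-0.270 → slack +1.888/-2.329; half-tol=0.230, Σhalf²=0.656195
  -I: nom -46.300 → Σnom=-100.360; wc +0.250/-0.140 → slack +2.138/-2.469; half-tol=0.195, Σhalf²=0.694220
  -J: nom -49.290 → Σnom=-149.650; wc +0.251/-0.251 → slack +2.389/-2.720; half-tol=0.251, Σhalf²=0.757221
Nominal = -149.650. Worst-case = [-149.650 - 2.720, -149.650 + 2.389] = [-152.370, -147.261]. RSS = √0.757221 = 0.870.

nominal=-149.650 wc=[-152.370,-147.261] rss=0.870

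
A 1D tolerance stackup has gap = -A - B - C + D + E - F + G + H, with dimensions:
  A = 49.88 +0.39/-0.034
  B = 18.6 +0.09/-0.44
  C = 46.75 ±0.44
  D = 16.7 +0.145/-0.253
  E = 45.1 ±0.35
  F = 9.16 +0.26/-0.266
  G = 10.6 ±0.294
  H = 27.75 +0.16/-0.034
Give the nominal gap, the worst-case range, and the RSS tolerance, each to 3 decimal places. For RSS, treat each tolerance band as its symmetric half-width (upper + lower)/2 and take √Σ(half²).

Stack each dimension's contribution:
  -A: nom -49.880 → Σnom=-49.880; wc +0.034/-0.390 → slack +0.034/-0.390; half-tol=0.212, Σhalf²=0.044944
  -B: nom -18.600 → Σnom=-68.480; wc +0.440/-0.090 → slack +0.474/-0.480; half-tol=0.265, Σhalf²=0.115169
  -C: nom -46.750 → Σnom=-115.230; wc +0.440/-0.440 → slack +0.914/-0.920; half-tol=0.440, Σhalf²=0.308769
  +D: nom +16.700 → Σnom=-98.530; wc +0.145/-0.253 → slack +1.059/-1.173; half-tol=0.199, Σhalf²=0.348370
  +E: nom +45.100 → Σnom=-53.430; wc +0.350/-0.350 → slack +1.409/-1.523; half-tol=0.350, Σhalf²=0.470870
  -F: nom -9.160 → Σnom=-62.590; wc +0.266/-0.260 → slack +1.675/-1.783; half-tol=0.263, Σhalf²=0.540039
  +G: nom +10.600 → Σnom=-51.990; wc +0.294/-0.294 → slack +1.969/-2.077; half-tol=0.294, Σhalf²=0.626475
  +H: nom +27.750 → Σnom=-24.240; wc +0.160/-0.034 → slack +2.129/-2.111; half-tol=0.097, Σhalf²=0.635884
Nominal = -24.240. Worst-case = [-24.240 - 2.111, -24.240 + 2.129] = [-26.351, -22.111]. RSS = √0.635884 = 0.797.

nominal=-24.240 wc=[-26.351,-22.111] rss=0.797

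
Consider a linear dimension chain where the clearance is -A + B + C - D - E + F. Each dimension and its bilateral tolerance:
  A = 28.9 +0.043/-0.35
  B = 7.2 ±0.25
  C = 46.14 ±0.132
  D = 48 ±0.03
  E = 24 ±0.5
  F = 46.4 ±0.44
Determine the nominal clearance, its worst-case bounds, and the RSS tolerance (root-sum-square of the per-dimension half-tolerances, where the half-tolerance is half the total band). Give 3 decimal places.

nominal=-1.160 wc=[-2.555,0.542] rss=0.750

Stack each dimension's contribution:
  -A: nom -28.900 → Σnom=-28.900; wc +0.350/-0.043 → slack +0.350/-0.043; half-tol=0.196, Σhalf²=0.038612
  +B: nom +7.200 → Σnom=-21.700; wc +0.250/-0.250 → slack +0.600/-0.293; half-tol=0.250, Σhalf²=0.101112
  +C: nom +46.140 → Σnom=24.440; wc +0.132/-0.132 → slack +0.732/-0.425; half-tol=0.132, Σhalf²=0.118536
  -D: nom -48.000 → Σnom=-23.560; wc +0.030/-0.030 → slack +0.762/-0.455; half-tol=0.030, Σhalf²=0.119436
  -E: nom -24.000 → Σnom=-47.560; wc +0.500/-0.500 → slack +1.262/-0.955; half-tol=0.500, Σhalf²=0.369436
  +F: nom +46.400 → Σnom=-1.160; wc +0.440/-0.440 → slack +1.702/-1.395; half-tol=0.440, Σhalf²=0.563036
Nominal = -1.160. Worst-case = [-1.160 - 1.395, -1.160 + 1.702] = [-2.555, 0.542]. RSS = √0.563036 = 0.750.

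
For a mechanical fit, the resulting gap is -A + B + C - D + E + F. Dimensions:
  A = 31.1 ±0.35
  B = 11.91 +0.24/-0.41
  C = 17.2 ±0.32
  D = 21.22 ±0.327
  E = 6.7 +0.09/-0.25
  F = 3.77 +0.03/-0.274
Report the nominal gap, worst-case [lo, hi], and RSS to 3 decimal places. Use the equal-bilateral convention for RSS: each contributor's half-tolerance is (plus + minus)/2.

Stack each dimension's contribution:
  -A: nom -31.100 → Σnom=-31.100; wc +0.350/-0.350 → slack +0.350/-0.350; half-tol=0.350, Σhalf²=0.122500
  +B: nom +11.910 → Σnom=-19.190; wc +0.240/-0.410 → slack +0.590/-0.760; half-tol=0.325, Σhalf²=0.228125
  +C: nom +17.200 → Σnom=-1.990; wc +0.320/-0.320 → slack +0.910/-1.080; half-tol=0.320, Σhalf²=0.330525
  -D: nom -21.220 → Σnom=-23.210; wc +0.327/-0.327 → slack +1.237/-1.407; half-tol=0.327, Σhalf²=0.437454
  +E: nom +6.700 → Σnom=-16.510; wc +0.090/-0.250 → slack +1.327/-1.657; half-tol=0.170, Σhalf²=0.466354
  +F: nom +3.770 → Σnom=-12.740; wc +0.030/-0.274 → slack +1.357/-1.931; half-tol=0.152, Σhalf²=0.489458
Nominal = -12.740. Worst-case = [-12.740 - 1.931, -12.740 + 1.357] = [-14.671, -11.383]. RSS = √0.489458 = 0.700.

nominal=-12.740 wc=[-14.671,-11.383] rss=0.700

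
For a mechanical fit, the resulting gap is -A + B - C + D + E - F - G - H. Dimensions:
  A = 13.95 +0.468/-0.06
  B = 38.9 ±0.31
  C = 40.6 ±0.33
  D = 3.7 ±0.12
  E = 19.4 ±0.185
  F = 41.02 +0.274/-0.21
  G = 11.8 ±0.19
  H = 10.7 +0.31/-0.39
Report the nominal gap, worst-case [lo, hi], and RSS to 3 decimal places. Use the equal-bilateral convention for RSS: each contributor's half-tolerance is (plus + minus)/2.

nominal=-56.070 wc=[-58.257,-54.275] rss=0.735

Stack each dimension's contribution:
  -A: nom -13.950 → Σnom=-13.950; wc +0.060/-0.468 → slack +0.060/-0.468; half-tol=0.264, Σhalf²=0.069696
  +B: nom +38.900 → Σnom=24.950; wc +0.310/-0.310 → slack +0.370/-0.778; half-tol=0.310, Σhalf²=0.165796
  -C: nom -40.600 → Σnom=-15.650; wc +0.330/-0.330 → slack +0.700/-1.108; half-tol=0.330, Σhalf²=0.274696
  +D: nom +3.700 → Σnom=-11.950; wc +0.120/-0.120 → slack +0.820/-1.228; half-tol=0.120, Σhalf²=0.289096
  +E: nom +19.400 → Σnom=7.450; wc +0.185/-0.185 → slack +1.005/-1.413; half-tol=0.185, Σhalf²=0.323321
  -F: nom -41.020 → Σnom=-33.570; wc +0.210/-0.274 → slack +1.215/-1.687; half-tol=0.242, Σhalf²=0.381885
  -G: nom -11.800 → Σnom=-45.370; wc +0.190/-0.190 → slack +1.405/-1.877; half-tol=0.190, Σhalf²=0.417985
  -H: nom -10.700 → Σnom=-56.070; wc +0.390/-0.310 → slack +1.795/-2.187; half-tol=0.350, Σhalf²=0.540485
Nominal = -56.070. Worst-case = [-56.070 - 2.187, -56.070 + 1.795] = [-58.257, -54.275]. RSS = √0.540485 = 0.735.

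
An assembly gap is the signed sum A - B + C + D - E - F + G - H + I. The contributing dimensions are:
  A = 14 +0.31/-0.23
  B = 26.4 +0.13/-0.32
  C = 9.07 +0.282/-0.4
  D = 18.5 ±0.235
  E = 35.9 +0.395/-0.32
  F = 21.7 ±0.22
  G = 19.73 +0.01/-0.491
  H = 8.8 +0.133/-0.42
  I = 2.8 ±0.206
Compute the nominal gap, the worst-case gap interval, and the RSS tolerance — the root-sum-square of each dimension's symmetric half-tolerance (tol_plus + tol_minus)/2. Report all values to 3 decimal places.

Stack each dimension's contribution:
  +A: nom +14.000 → Σnom=14.000; wc +0.310/-0.230 → slack +0.310/-0.230; half-tol=0.270, Σhalf²=0.072900
  -B: nom -26.400 → Σnom=-12.400; wc +0.320/-0.130 → slack +0.630/-0.360; half-tol=0.225, Σhalf²=0.123525
  +C: nom +9.070 → Σnom=-3.330; wc +0.282/-0.400 → slack +0.912/-0.760; half-tol=0.341, Σhalf²=0.239806
  +D: nom +18.500 → Σnom=15.170; wc +0.235/-0.235 → slack +1.147/-0.995; half-tol=0.235, Σhalf²=0.295031
  -E: nom -35.900 → Σnom=-20.730; wc +0.320/-0.395 → slack +1.467/-1.390; half-tol=0.358, Σhalf²=0.422837
  -F: nom -21.700 → Σnom=-42.430; wc +0.220/-0.220 → slack +1.687/-1.610; half-tol=0.220, Σhalf²=0.471237
  +G: nom +19.730 → Σnom=-22.700; wc +0.010/-0.491 → slack +1.697/-2.101; half-tol=0.251, Σhalf²=0.533988
  -H: nom -8.800 → Σnom=-31.500; wc +0.420/-0.133 → slack +2.117/-2.234; half-tol=0.276, Σhalf²=0.610440
  +I: nom +2.800 → Σnom=-28.700; wc +0.206/-0.206 → slack +2.323/-2.440; half-tol=0.206, Σhalf²=0.652876
Nominal = -28.700. Worst-case = [-28.700 - 2.440, -28.700 + 2.323] = [-31.140, -26.377]. RSS = √0.652876 = 0.808.

nominal=-28.700 wc=[-31.140,-26.377] rss=0.808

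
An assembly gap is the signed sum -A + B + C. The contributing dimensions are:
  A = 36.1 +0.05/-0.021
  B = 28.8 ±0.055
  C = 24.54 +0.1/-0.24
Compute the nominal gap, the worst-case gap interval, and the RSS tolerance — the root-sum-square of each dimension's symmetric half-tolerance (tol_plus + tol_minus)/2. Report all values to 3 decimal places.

Stack each dimension's contribution:
  -A: nom -36.100 → Σnom=-36.100; wc +0.021/-0.050 → slack +0.021/-0.050; half-tol=0.036, Σhalf²=0.001260
  +B: nom +28.800 → Σnom=-7.300; wc +0.055/-0.055 → slack +0.076/-0.105; half-tol=0.055, Σhalf²=0.004285
  +C: nom +24.540 → Σnom=17.240; wc +0.100/-0.240 → slack +0.176/-0.345; half-tol=0.170, Σhalf²=0.033185
Nominal = 17.240. Worst-case = [17.240 - 0.345, 17.240 + 0.176] = [16.895, 17.416]. RSS = √0.033185 = 0.182.

nominal=17.240 wc=[16.895,17.416] rss=0.182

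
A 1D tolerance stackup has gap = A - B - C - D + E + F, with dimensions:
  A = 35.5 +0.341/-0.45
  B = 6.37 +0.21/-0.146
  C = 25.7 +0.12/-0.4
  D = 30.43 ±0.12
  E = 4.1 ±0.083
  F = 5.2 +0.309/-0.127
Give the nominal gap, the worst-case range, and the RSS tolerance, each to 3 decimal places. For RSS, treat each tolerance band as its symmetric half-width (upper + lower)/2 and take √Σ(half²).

nominal=-17.700 wc=[-18.810,-16.301] rss=0.570

Stack each dimension's contribution:
  +A: nom +35.500 → Σnom=35.500; wc +0.341/-0.450 → slack +0.341/-0.450; half-tol=0.396, Σhalf²=0.156420
  -B: nom -6.370 → Σnom=29.130; wc +0.146/-0.210 → slack +0.487/-0.660; half-tol=0.178, Σhalf²=0.188104
  -C: nom -25.700 → Σnom=3.430; wc +0.400/-0.120 → slack +0.887/-0.780; half-tol=0.260, Σhalf²=0.255704
  -D: nom -30.430 → Σnom=-27.000; wc +0.120/-0.120 → slack +1.007/-0.900; half-tol=0.120, Σhalf²=0.270104
  +E: nom +4.100 → Σnom=-22.900; wc +0.083/-0.083 → slack +1.090/-0.983; half-tol=0.083, Σhalf²=0.276993
  +F: nom +5.200 → Σnom=-17.700; wc +0.309/-0.127 → slack +1.399/-1.110; half-tol=0.218, Σhalf²=0.324517
Nominal = -17.700. Worst-case = [-17.700 - 1.110, -17.700 + 1.399] = [-18.810, -16.301]. RSS = √0.324517 = 0.570.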